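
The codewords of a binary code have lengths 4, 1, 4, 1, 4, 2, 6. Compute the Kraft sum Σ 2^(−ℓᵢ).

With common denominator 2^6 = 64: Σ 2^(−ℓᵢ) = 4/64 + 32/64 + 4/64 + 32/64 + 4/64 + 16/64 + 1/64 = 93/64 = 1.453125.

1.453125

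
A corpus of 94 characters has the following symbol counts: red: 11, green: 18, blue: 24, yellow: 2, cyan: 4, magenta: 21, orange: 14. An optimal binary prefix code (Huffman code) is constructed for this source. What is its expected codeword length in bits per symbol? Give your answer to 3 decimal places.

2.574 bits/symbol

Probabilities are the counts divided by 94.
Repeatedly combine the two least-probable nodes; the expected code length is the sum of the merged weights.
merge 1/47 + 2/47 → 3/47
merge 3/47 + 11/94 → 17/94
merge 7/47 + 17/94 → 31/94
merge 9/47 + 21/94 → 39/94
merge 12/47 + 31/94 → 55/94
merge 39/94 + 55/94 → 1
L = 3/47 + 17/94 + 31/94 + 39/94 + 55/94 + 1 = 121/47 ≈ 2.574 bits/symbol.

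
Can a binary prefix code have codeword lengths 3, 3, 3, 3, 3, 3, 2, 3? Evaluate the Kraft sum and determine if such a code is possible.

With common denominator 2^3 = 8: Σ 2^(−ℓᵢ) = 1/8 + 1/8 + 1/8 + 1/8 + 1/8 + 1/8 + 2/8 + 1/8 = 9/8 = 1.125.
Kraft's inequality requires Σ ≤ 1; here Σ = 1.125 > 1, so no such prefix code exists.

1.125; no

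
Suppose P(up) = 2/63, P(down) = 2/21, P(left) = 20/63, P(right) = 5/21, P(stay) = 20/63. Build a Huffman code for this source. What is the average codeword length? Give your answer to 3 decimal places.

Repeatedly combine the two least-probable nodes; the expected code length is the sum of the merged weights.
merge 2/63 + 2/21 → 8/63
merge 8/63 + 5/21 → 23/63
merge 20/63 + 20/63 → 40/63
merge 23/63 + 40/63 → 1
L = 8/63 + 23/63 + 40/63 + 1 = 134/63 ≈ 2.127 bits/symbol.

2.127 bits/symbol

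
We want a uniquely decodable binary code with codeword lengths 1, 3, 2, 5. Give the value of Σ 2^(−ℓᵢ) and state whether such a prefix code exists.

0.90625; yes

With common denominator 2^5 = 32: Σ 2^(−ℓᵢ) = 16/32 + 4/32 + 8/32 + 1/32 = 29/32 = 0.90625.
Kraft's inequality requires Σ ≤ 1; here Σ = 0.90625 ≤ 1, so such a prefix code exists.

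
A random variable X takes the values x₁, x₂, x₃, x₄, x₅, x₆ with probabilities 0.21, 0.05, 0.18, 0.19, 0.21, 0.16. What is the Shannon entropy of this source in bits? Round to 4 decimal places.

2.4853 bits

H = −Σ pᵢ log₂ pᵢ.
−0.21·log₂(0.21) = 0.4728
−0.05·log₂(0.05) = 0.2161
−0.18·log₂(0.18) = 0.4453
−0.19·log₂(0.19) = 0.4552
−0.21·log₂(0.21) = 0.4728
−0.16·log₂(0.16) = 0.4230
Sum ≈ 2.4853 → 2.4853 bits.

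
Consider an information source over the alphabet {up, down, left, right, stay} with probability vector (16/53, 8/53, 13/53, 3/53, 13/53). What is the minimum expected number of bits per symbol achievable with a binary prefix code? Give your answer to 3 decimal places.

Repeatedly combine the two least-probable nodes; the expected code length is the sum of the merged weights.
merge 3/53 + 8/53 → 11/53
merge 11/53 + 13/53 → 24/53
merge 13/53 + 16/53 → 29/53
merge 24/53 + 29/53 → 1
L = 11/53 + 24/53 + 29/53 + 1 = 117/53 ≈ 2.208 bits/symbol.

2.208 bits/symbol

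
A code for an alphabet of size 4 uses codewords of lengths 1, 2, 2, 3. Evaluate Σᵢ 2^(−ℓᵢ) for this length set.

With common denominator 2^3 = 8: Σ 2^(−ℓᵢ) = 4/8 + 2/8 + 2/8 + 1/8 = 9/8 = 1.125.

1.125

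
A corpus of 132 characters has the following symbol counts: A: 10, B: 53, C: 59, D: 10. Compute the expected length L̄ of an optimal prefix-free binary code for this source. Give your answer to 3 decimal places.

1.705 bits/symbol

Probabilities are the counts divided by 132.
Repeatedly combine the two least-probable nodes; the expected code length is the sum of the merged weights.
merge 5/66 + 5/66 → 5/33
merge 5/33 + 53/132 → 73/132
merge 59/132 + 73/132 → 1
L = 5/33 + 73/132 + 1 = 75/44 ≈ 1.705 bits/symbol.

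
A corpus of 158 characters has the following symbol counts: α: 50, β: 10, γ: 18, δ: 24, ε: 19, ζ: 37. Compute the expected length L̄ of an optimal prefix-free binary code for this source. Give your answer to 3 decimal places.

Probabilities are the counts divided by 158.
Repeatedly combine the two least-probable nodes; the expected code length is the sum of the merged weights.
merge 5/79 + 9/79 → 14/79
merge 19/158 + 12/79 → 43/158
merge 14/79 + 37/158 → 65/158
merge 43/158 + 25/79 → 93/158
merge 65/158 + 93/158 → 1
L = 14/79 + 43/158 + 65/158 + 93/158 + 1 = 387/158 ≈ 2.449 bits/symbol.

2.449 bits/symbol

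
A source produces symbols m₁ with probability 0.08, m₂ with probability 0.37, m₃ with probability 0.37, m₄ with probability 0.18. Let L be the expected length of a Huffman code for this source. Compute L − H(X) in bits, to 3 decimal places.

0.092 bits

Entropy H = −Σ p log₂ p ≈ 1.7983 bits.
Huffman merges: 2/25+9/50→13/50; 13/50+37/100→63/100; 37/100+63/100→1. L = 189/100 ≈ 1.8900.
L − H = 1.8900 − 1.7983 = 0.092 bits.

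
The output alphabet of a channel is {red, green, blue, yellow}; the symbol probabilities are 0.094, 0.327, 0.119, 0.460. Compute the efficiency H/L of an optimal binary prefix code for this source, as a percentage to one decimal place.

Entropy H = −Σ p log₂ p ≈ 1.7288 bits.
Huffman merges: 47/500+119/1000→213/1000; 213/1000+327/1000→27/50; 23/50+27/50→1. L = 1753/1000 ≈ 1.7530.
Efficiency = H/L = 1.7288/1.7530 = 98.6%.

98.6%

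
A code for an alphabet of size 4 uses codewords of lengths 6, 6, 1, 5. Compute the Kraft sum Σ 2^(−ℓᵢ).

0.5625

With common denominator 2^6 = 64: Σ 2^(−ℓᵢ) = 1/64 + 1/64 + 32/64 + 2/64 = 36/64 = 0.5625.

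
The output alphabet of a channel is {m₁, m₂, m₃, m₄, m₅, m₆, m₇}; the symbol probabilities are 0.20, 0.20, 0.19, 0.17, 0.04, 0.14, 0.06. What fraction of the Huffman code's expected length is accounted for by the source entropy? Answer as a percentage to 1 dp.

Entropy H = −Σ p log₂ p ≈ 2.6450 bits.
Huffman merges: 1/25+3/50→1/10; 1/10+7/50→6/25; 17/100+19/100→9/25; 1/5+1/5→2/5; 6/25+9/25→3/5; 2/5+3/5→1. L = 27/10 ≈ 2.7000.
Efficiency = H/L = 2.6450/2.7000 = 98.0%.

98.0%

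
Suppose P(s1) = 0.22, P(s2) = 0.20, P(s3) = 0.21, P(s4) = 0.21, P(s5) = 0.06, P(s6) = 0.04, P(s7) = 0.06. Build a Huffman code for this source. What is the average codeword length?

2.62 bits/symbol

Repeatedly combine the two least-probable nodes; the expected code length is the sum of the merged weights.
merge 1/25 + 3/50 → 1/10
merge 3/50 + 1/10 → 4/25
merge 4/25 + 1/5 → 9/25
merge 21/100 + 21/100 → 21/50
merge 11/50 + 9/25 → 29/50
merge 21/50 + 29/50 → 1
L = 1/10 + 4/25 + 9/25 + 21/50 + 29/50 + 1 = 131/50 = 2.62 bits/symbol.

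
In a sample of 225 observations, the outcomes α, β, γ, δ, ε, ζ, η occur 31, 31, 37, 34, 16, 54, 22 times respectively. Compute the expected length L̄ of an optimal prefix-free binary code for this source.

Probabilities are the counts divided by 225.
Repeatedly combine the two least-probable nodes; the expected code length is the sum of the merged weights.
merge 16/225 + 22/225 → 38/225
merge 31/225 + 31/225 → 62/225
merge 34/225 + 37/225 → 71/225
merge 38/225 + 6/25 → 92/225
merge 62/225 + 71/225 → 133/225
merge 92/225 + 133/225 → 1
L = 38/225 + 62/225 + 71/225 + 92/225 + 133/225 + 1 = 69/25 = 2.76 bits/symbol.

2.76 bits/symbol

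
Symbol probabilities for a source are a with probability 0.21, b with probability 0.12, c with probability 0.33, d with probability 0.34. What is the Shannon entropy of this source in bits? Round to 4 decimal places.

H = −Σ pᵢ log₂ pᵢ.
−0.21·log₂(0.21) = 0.4728
−0.12·log₂(0.12) = 0.3671
−0.33·log₂(0.33) = 0.5278
−0.34·log₂(0.34) = 0.5292
Sum ≈ 1.8969 → 1.8969 bits.

1.8969 bits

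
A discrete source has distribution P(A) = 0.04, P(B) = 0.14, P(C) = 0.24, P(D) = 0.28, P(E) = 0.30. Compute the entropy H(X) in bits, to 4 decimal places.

2.1123 bits

H = −Σ pᵢ log₂ pᵢ.
−0.04·log₂(0.04) = 0.1858
−0.14·log₂(0.14) = 0.3971
−0.24·log₂(0.24) = 0.4941
−0.28·log₂(0.28) = 0.5142
−0.30·log₂(0.30) = 0.5211
Sum ≈ 2.1123 → 2.1123 bits.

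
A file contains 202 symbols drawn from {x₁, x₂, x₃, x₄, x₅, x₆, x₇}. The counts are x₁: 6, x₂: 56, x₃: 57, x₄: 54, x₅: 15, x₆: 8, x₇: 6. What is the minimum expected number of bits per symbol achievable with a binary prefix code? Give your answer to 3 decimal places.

Probabilities are the counts divided by 202.
Repeatedly combine the two least-probable nodes; the expected code length is the sum of the merged weights.
merge 3/101 + 3/101 → 6/101
merge 4/101 + 6/101 → 10/101
merge 15/202 + 10/101 → 35/202
merge 35/202 + 27/101 → 89/202
merge 28/101 + 57/202 → 113/202
merge 89/202 + 113/202 → 1
L = 6/101 + 10/101 + 35/202 + 89/202 + 113/202 + 1 = 471/202 ≈ 2.332 bits/symbol.

2.332 bits/symbol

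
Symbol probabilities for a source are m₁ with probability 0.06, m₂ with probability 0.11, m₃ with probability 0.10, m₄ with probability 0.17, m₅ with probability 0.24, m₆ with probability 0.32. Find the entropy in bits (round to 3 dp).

2.381 bits

H = −Σ pᵢ log₂ pᵢ.
−0.06·log₂(0.06) = 0.2435
−0.11·log₂(0.11) = 0.3503
−0.10·log₂(0.10) = 0.3322
−0.17·log₂(0.17) = 0.4346
−0.24·log₂(0.24) = 0.4941
−0.32·log₂(0.32) = 0.5260
Sum ≈ 2.3808 → 2.381 bits.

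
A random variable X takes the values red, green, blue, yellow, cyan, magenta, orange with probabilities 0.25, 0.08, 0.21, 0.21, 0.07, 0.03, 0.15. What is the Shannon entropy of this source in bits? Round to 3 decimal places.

2.568 bits

H = −Σ pᵢ log₂ pᵢ.
−0.25·log₂(0.25) = 0.5000
−0.08·log₂(0.08) = 0.2915
−0.21·log₂(0.21) = 0.4728
−0.21·log₂(0.21) = 0.4728
−0.07·log₂(0.07) = 0.2686
−0.03·log₂(0.03) = 0.1518
−0.15·log₂(0.15) = 0.4105
Sum ≈ 2.5680 → 2.568 bits.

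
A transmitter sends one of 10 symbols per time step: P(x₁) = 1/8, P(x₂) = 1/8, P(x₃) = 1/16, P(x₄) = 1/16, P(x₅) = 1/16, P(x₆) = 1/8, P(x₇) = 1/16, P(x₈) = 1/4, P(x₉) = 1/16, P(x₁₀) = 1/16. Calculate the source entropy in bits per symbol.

3.125 bits

Each probability is a power of 1/2, so log₂(1/p) is an integer.
H = Σ p·log₂(1/p) = 1/8·3 + 1/8·3 + 1/16·4 + 1/16·4 + 1/16·4 + 1/8·3 + 1/16·4 + 1/4·2 + 1/16·4 + 1/16·4 = 3.125 bits.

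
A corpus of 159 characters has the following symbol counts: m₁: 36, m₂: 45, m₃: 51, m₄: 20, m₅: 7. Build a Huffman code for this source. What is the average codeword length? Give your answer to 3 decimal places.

Probabilities are the counts divided by 159.
Repeatedly combine the two least-probable nodes; the expected code length is the sum of the merged weights.
merge 7/159 + 20/159 → 9/53
merge 9/53 + 12/53 → 21/53
merge 15/53 + 17/53 → 32/53
merge 21/53 + 32/53 → 1
L = 9/53 + 21/53 + 32/53 + 1 = 115/53 ≈ 2.170 bits/symbol.

2.170 bits/symbol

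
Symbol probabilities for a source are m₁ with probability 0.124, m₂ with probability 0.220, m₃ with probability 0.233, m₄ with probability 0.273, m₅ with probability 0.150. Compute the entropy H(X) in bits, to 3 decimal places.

H = −Σ pᵢ log₂ pᵢ.
−0.124·log₂(0.124) = 0.3734
−0.220·log₂(0.220) = 0.4806
−0.233·log₂(0.233) = 0.4897
−0.273·log₂(0.273) = 0.5113
−0.150·log₂(0.150) = 0.4105
Sum ≈ 2.2656 → 2.266 bits.

2.266 bits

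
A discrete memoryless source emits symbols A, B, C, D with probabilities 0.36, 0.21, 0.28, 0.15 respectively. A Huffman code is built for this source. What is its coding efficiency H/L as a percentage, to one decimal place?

Entropy H = −Σ p log₂ p ≈ 1.9282 bits.
Huffman merges: 3/20+21/100→9/25; 7/25+9/25→16/25; 9/25+16/25→1. L = 2 ≈ 2.0000.
Efficiency = H/L = 1.9282/2.0000 = 96.4%.

96.4%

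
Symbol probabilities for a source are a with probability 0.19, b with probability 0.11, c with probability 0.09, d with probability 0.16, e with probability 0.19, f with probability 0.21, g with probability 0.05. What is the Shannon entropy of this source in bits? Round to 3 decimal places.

2.685 bits

H = −Σ pᵢ log₂ pᵢ.
−0.19·log₂(0.19) = 0.4552
−0.11·log₂(0.11) = 0.3503
−0.09·log₂(0.09) = 0.3127
−0.16·log₂(0.16) = 0.4230
−0.19·log₂(0.19) = 0.4552
−0.21·log₂(0.21) = 0.4728
−0.05·log₂(0.05) = 0.2161
Sum ≈ 2.6853 → 2.685 bits.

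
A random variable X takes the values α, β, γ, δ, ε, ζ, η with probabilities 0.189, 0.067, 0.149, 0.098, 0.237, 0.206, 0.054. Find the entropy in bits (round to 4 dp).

2.6424 bits

H = −Σ pᵢ log₂ pᵢ.
−0.189·log₂(0.189) = 0.4543
−0.067·log₂(0.067) = 0.2613
−0.149·log₂(0.149) = 0.4092
−0.098·log₂(0.098) = 0.3284
−0.237·log₂(0.237) = 0.4923
−0.206·log₂(0.206) = 0.4695
−0.054·log₂(0.054) = 0.2274
Sum ≈ 2.6424 → 2.6424 bits.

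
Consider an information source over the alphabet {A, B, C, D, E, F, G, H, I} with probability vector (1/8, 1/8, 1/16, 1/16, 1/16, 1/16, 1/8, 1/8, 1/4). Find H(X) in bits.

3 bits

Each probability is a power of 1/2, so log₂(1/p) is an integer.
H = Σ p·log₂(1/p) = 1/8·3 + 1/8·3 + 1/16·4 + 1/16·4 + 1/16·4 + 1/16·4 + 1/8·3 + 1/8·3 + 1/4·2 = 3 bits.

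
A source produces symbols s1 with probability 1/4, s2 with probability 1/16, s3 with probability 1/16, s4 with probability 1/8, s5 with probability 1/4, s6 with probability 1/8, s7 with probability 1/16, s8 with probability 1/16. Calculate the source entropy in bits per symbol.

Each probability is a power of 1/2, so log₂(1/p) is an integer.
H = Σ p·log₂(1/p) = 1/4·2 + 1/16·4 + 1/16·4 + 1/8·3 + 1/4·2 + 1/8·3 + 1/16·4 + 1/16·4 = 2.75 bits.

2.75 bits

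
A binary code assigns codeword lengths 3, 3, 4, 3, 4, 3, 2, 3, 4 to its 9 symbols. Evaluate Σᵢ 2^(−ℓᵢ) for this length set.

With common denominator 2^4 = 16: Σ 2^(−ℓᵢ) = 2/16 + 2/16 + 1/16 + 2/16 + 1/16 + 2/16 + 4/16 + 2/16 + 1/16 = 17/16 = 1.0625.

1.0625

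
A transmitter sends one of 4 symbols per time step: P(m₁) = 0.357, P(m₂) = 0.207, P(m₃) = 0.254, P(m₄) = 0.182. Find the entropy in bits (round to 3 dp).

H = −Σ pᵢ log₂ pᵢ.
−0.357·log₂(0.357) = 0.5305
−0.207·log₂(0.207) = 0.4704
−0.254·log₂(0.254) = 0.5022
−0.182·log₂(0.182) = 0.4474
Sum ≈ 1.9504 → 1.950 bits.

1.950 bits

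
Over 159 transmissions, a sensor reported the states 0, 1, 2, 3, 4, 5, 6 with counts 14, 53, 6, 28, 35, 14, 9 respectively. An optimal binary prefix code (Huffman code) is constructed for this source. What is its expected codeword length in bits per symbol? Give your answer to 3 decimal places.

2.541 bits/symbol

Probabilities are the counts divided by 159.
Repeatedly combine the two least-probable nodes; the expected code length is the sum of the merged weights.
merge 2/53 + 3/53 → 5/53
merge 14/159 + 14/159 → 28/159
merge 5/53 + 28/159 → 43/159
merge 28/159 + 35/159 → 21/53
merge 43/159 + 1/3 → 32/53
merge 21/53 + 32/53 → 1
L = 5/53 + 28/159 + 43/159 + 21/53 + 32/53 + 1 = 404/159 ≈ 2.541 bits/symbol.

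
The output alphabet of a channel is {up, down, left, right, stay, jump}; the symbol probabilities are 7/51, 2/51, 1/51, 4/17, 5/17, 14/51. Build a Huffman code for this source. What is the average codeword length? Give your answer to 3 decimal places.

Repeatedly combine the two least-probable nodes; the expected code length is the sum of the merged weights.
merge 1/51 + 2/51 → 1/17
merge 1/17 + 7/51 → 10/51
merge 10/51 + 4/17 → 22/51
merge 14/51 + 5/17 → 29/51
merge 22/51 + 29/51 → 1
L = 1/17 + 10/51 + 22/51 + 29/51 + 1 = 115/51 ≈ 2.255 bits/symbol.

2.255 bits/symbol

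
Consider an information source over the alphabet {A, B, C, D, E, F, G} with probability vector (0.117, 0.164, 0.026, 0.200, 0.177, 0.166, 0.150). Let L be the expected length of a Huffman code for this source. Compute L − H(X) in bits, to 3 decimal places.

Entropy H = −Σ p log₂ p ≈ 2.6740 bits.
Huffman merges: 13/500+117/1000→143/1000; 143/1000+3/20→293/1000; 41/250+83/500→33/100; 177/1000+1/5→377/1000; 293/1000+33/100→623/1000; 377/1000+623/1000→1. L = 1383/500 ≈ 2.7660.
L − H = 2.7660 − 2.6740 = 0.092 bits.

0.092 bits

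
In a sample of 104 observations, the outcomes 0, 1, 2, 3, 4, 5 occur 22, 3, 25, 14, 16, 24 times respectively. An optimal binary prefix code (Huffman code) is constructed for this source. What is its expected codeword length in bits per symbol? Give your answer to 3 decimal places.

2.481 bits/symbol

Probabilities are the counts divided by 104.
Repeatedly combine the two least-probable nodes; the expected code length is the sum of the merged weights.
merge 3/104 + 7/52 → 17/104
merge 2/13 + 17/104 → 33/104
merge 11/52 + 3/13 → 23/52
merge 25/104 + 33/104 → 29/52
merge 23/52 + 29/52 → 1
L = 17/104 + 33/104 + 23/52 + 29/52 + 1 = 129/52 ≈ 2.481 bits/symbol.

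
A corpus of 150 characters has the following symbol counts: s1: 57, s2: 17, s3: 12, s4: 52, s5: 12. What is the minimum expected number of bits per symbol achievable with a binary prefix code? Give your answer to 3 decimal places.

Probabilities are the counts divided by 150.
Repeatedly combine the two least-probable nodes; the expected code length is the sum of the merged weights.
merge 2/25 + 2/25 → 4/25
merge 17/150 + 4/25 → 41/150
merge 41/150 + 26/75 → 31/50
merge 19/50 + 31/50 → 1
L = 4/25 + 41/150 + 31/50 + 1 = 154/75 ≈ 2.053 bits/symbol.

2.053 bits/symbol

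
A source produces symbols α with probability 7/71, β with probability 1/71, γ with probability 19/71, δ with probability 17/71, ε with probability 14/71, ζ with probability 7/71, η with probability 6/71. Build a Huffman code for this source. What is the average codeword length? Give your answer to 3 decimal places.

2.592 bits/symbol

Repeatedly combine the two least-probable nodes; the expected code length is the sum of the merged weights.
merge 1/71 + 6/71 → 7/71
merge 7/71 + 7/71 → 14/71
merge 7/71 + 14/71 → 21/71
merge 14/71 + 17/71 → 31/71
merge 19/71 + 21/71 → 40/71
merge 31/71 + 40/71 → 1
L = 7/71 + 14/71 + 21/71 + 31/71 + 40/71 + 1 = 184/71 ≈ 2.592 bits/symbol.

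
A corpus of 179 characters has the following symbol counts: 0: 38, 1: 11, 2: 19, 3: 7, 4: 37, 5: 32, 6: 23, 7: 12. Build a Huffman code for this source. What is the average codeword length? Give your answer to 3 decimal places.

Probabilities are the counts divided by 179.
Repeatedly combine the two least-probable nodes; the expected code length is the sum of the merged weights.
merge 7/179 + 11/179 → 18/179
merge 12/179 + 18/179 → 30/179
merge 19/179 + 23/179 → 42/179
merge 30/179 + 32/179 → 62/179
merge 37/179 + 38/179 → 75/179
merge 42/179 + 62/179 → 104/179
merge 75/179 + 104/179 → 1
L = 18/179 + 30/179 + 42/179 + 62/179 + 75/179 + 104/179 + 1 = 510/179 ≈ 2.849 bits/symbol.

2.849 bits/symbol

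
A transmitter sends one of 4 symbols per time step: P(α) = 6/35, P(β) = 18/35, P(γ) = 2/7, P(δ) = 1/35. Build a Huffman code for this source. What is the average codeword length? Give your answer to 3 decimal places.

1.686 bits/symbol

Repeatedly combine the two least-probable nodes; the expected code length is the sum of the merged weights.
merge 1/35 + 6/35 → 1/5
merge 1/5 + 2/7 → 17/35
merge 17/35 + 18/35 → 1
L = 1/5 + 17/35 + 1 = 59/35 ≈ 1.686 bits/symbol.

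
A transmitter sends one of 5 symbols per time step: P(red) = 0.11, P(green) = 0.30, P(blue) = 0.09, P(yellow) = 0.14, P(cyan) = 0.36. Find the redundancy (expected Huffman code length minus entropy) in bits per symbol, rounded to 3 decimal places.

0.068 bits

Entropy H = −Σ p log₂ p ≈ 2.1118 bits.
Huffman merges: 9/100+11/100→1/5; 7/50+1/5→17/50; 3/10+17/50→16/25; 9/25+16/25→1. L = 109/50 ≈ 2.1800.
L − H = 2.1800 − 2.1118 = 0.068 bits.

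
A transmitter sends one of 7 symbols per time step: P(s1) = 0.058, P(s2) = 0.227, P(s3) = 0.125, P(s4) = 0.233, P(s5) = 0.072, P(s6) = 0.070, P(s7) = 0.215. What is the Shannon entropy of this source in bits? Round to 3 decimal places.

2.607 bits

H = −Σ pᵢ log₂ pᵢ.
−0.058·log₂(0.058) = 0.2383
−0.227·log₂(0.227) = 0.4856
−0.125·log₂(0.125) = 0.3750
−0.233·log₂(0.233) = 0.4897
−0.072·log₂(0.072) = 0.2733
−0.070·log₂(0.070) = 0.2686
−0.215·log₂(0.215) = 0.4768
Sum ≈ 2.6072 → 2.607 bits.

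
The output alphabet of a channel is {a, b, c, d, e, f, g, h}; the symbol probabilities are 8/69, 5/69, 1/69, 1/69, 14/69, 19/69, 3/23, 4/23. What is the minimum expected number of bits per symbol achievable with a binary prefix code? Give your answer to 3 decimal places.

Repeatedly combine the two least-probable nodes; the expected code length is the sum of the merged weights.
merge 1/69 + 1/69 → 2/69
merge 2/69 + 5/69 → 7/69
merge 7/69 + 8/69 → 5/23
merge 3/23 + 4/23 → 7/23
merge 14/69 + 5/23 → 29/69
merge 19/69 + 7/23 → 40/69
merge 29/69 + 40/69 → 1
L = 2/69 + 7/69 + 5/23 + 7/23 + 29/69 + 40/69 + 1 = 61/23 ≈ 2.652 bits/symbol.

2.652 bits/symbol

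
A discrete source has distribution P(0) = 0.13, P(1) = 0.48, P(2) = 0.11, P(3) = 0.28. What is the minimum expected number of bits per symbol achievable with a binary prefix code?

Repeatedly combine the two least-probable nodes; the expected code length is the sum of the merged weights.
merge 11/100 + 13/100 → 6/25
merge 6/25 + 7/25 → 13/25
merge 12/25 + 13/25 → 1
L = 6/25 + 13/25 + 1 = 44/25 = 1.76 bits/symbol.

1.76 bits/symbol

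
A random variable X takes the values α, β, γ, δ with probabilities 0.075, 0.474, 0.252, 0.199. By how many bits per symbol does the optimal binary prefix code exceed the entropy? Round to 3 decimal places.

Entropy H = −Σ p log₂ p ≈ 1.7554 bits.
Huffman merges: 3/40+199/1000→137/500; 63/250+137/500→263/500; 237/500+263/500→1. L = 9/5 ≈ 1.8000.
L − H = 1.8000 − 1.7554 = 0.045 bits.

0.045 bits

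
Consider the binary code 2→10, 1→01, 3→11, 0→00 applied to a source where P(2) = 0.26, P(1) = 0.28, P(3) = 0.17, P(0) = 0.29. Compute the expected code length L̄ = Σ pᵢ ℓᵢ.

L̄ = Σ pᵢ·ℓᵢ = 0.26·2 + 0.28·2 + 0.17·2 + 0.29·2 = 2 bits/symbol.

2 bits/symbol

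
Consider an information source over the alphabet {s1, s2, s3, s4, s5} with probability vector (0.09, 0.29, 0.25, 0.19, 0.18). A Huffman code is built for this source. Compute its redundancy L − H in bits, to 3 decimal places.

0.039 bits

Entropy H = −Σ p log₂ p ≈ 2.2311 bits.
Huffman merges: 9/100+9/50→27/100; 19/100+1/4→11/25; 27/100+29/100→14/25; 11/25+14/25→1. L = 227/100 ≈ 2.2700.
L − H = 2.2700 − 2.2311 = 0.039 bits.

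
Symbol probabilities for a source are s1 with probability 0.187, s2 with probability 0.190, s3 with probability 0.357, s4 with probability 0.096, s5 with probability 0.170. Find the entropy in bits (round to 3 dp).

2.197 bits

H = −Σ pᵢ log₂ pᵢ.
−0.187·log₂(0.187) = 0.4523
−0.190·log₂(0.190) = 0.4552
−0.357·log₂(0.357) = 0.5305
−0.096·log₂(0.096) = 0.3246
−0.170·log₂(0.170) = 0.4346
Sum ≈ 2.1972 → 2.197 bits.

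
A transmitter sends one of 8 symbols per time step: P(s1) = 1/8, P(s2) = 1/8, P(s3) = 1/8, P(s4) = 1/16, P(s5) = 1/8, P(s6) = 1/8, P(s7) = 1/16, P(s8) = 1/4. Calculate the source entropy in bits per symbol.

2.875 bits

Each probability is a power of 1/2, so log₂(1/p) is an integer.
H = Σ p·log₂(1/p) = 1/8·3 + 1/8·3 + 1/8·3 + 1/16·4 + 1/8·3 + 1/8·3 + 1/16·4 + 1/4·2 = 2.875 bits.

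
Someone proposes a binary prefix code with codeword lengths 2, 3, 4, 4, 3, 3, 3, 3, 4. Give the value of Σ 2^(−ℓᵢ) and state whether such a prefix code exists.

With common denominator 2^4 = 16: Σ 2^(−ℓᵢ) = 4/16 + 2/16 + 1/16 + 1/16 + 2/16 + 2/16 + 2/16 + 2/16 + 1/16 = 17/16 = 1.0625.
Kraft's inequality requires Σ ≤ 1; here Σ = 1.0625 > 1, so no such prefix code exists.

1.0625; no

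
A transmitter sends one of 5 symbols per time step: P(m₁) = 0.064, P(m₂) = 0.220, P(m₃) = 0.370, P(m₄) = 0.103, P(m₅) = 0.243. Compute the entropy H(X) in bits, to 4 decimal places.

H = −Σ pᵢ log₂ pᵢ.
−0.064·log₂(0.064) = 0.2538
−0.220·log₂(0.220) = 0.4806
−0.370·log₂(0.370) = 0.5307
−0.103·log₂(0.103) = 0.3378
−0.243·log₂(0.243) = 0.4960
Sum ≈ 2.0988 → 2.0988 bits.

2.0988 bits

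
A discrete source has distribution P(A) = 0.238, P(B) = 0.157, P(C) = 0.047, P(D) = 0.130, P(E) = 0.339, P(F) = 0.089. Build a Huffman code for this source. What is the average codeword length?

2.402 bits/symbol

Repeatedly combine the two least-probable nodes; the expected code length is the sum of the merged weights.
merge 47/1000 + 89/1000 → 17/125
merge 13/100 + 17/125 → 133/500
merge 157/1000 + 119/500 → 79/200
merge 133/500 + 339/1000 → 121/200
merge 79/200 + 121/200 → 1
L = 17/125 + 133/500 + 79/200 + 121/200 + 1 = 1201/500 = 2.402 bits/symbol.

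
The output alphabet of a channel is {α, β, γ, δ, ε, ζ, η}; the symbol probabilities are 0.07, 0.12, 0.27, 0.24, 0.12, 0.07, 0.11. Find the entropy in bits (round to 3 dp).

H = −Σ pᵢ log₂ pᵢ.
−0.07·log₂(0.07) = 0.2686
−0.12·log₂(0.12) = 0.3671
−0.27·log₂(0.27) = 0.5100
−0.24·log₂(0.24) = 0.4941
−0.12·log₂(0.12) = 0.3671
−0.07·log₂(0.07) = 0.2686
−0.11·log₂(0.11) = 0.3503
Sum ≈ 2.6257 → 2.626 bits.

2.626 bits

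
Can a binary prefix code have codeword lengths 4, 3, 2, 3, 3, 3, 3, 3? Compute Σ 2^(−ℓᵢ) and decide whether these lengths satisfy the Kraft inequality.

1.0625; no

With common denominator 2^4 = 16: Σ 2^(−ℓᵢ) = 1/16 + 2/16 + 4/16 + 2/16 + 2/16 + 2/16 + 2/16 + 2/16 = 17/16 = 1.0625.
Kraft's inequality requires Σ ≤ 1; here Σ = 1.0625 > 1, so no such prefix code exists.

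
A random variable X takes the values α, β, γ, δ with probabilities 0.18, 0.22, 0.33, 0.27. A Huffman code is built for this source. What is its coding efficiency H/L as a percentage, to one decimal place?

Entropy H = −Σ p log₂ p ≈ 1.9637 bits.
Huffman merges: 9/50+11/50→2/5; 27/100+33/100→3/5; 2/5+3/5→1. L = 2 ≈ 2.0000.
Efficiency = H/L = 1.9637/2.0000 = 98.2%.

98.2%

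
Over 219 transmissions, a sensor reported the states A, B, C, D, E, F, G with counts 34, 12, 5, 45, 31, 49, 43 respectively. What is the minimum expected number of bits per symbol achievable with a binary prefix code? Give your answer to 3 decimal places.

Probabilities are the counts divided by 219.
Repeatedly combine the two least-probable nodes; the expected code length is the sum of the merged weights.
merge 5/219 + 4/73 → 17/219
merge 17/219 + 31/219 → 16/73
merge 34/219 + 43/219 → 77/219
merge 15/73 + 16/73 → 31/73
merge 49/219 + 77/219 → 42/73
merge 31/73 + 42/73 → 1
L = 17/219 + 16/73 + 77/219 + 31/73 + 42/73 + 1 = 580/219 ≈ 2.648 bits/symbol.

2.648 bits/symbol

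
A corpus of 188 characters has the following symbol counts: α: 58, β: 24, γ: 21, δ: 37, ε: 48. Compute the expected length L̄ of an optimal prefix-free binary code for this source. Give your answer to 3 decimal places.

Probabilities are the counts divided by 188.
Repeatedly combine the two least-probable nodes; the expected code length is the sum of the merged weights.
merge 21/188 + 6/47 → 45/188
merge 37/188 + 45/188 → 41/94
merge 12/47 + 29/94 → 53/94
merge 41/94 + 53/94 → 1
L = 45/188 + 41/94 + 53/94 + 1 = 421/188 ≈ 2.239 bits/symbol.

2.239 bits/symbol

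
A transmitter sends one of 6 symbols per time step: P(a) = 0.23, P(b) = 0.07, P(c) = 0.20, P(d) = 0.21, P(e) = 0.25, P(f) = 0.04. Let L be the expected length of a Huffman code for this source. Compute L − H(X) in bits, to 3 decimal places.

0.041 bits

Entropy H = −Σ p log₂ p ≈ 2.3792 bits.
Huffman merges: 1/25+7/100→11/100; 11/100+1/5→31/100; 21/100+23/100→11/25; 1/4+31/100→14/25; 11/25+14/25→1. L = 121/50 ≈ 2.4200.
L − H = 2.4200 − 2.3792 = 0.041 bits.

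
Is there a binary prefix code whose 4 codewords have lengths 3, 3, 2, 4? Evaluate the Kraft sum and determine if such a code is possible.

With common denominator 2^4 = 16: Σ 2^(−ℓᵢ) = 2/16 + 2/16 + 4/16 + 1/16 = 9/16 = 0.5625.
Kraft's inequality requires Σ ≤ 1; here Σ = 0.5625 ≤ 1, so such a prefix code exists.

0.5625; yes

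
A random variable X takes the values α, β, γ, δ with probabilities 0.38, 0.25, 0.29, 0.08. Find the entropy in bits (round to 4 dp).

1.8399 bits

H = −Σ pᵢ log₂ pᵢ.
−0.38·log₂(0.38) = 0.5305
−0.25·log₂(0.25) = 0.5000
−0.29·log₂(0.29) = 0.5179
−0.08·log₂(0.08) = 0.2915
Sum ≈ 1.8399 → 1.8399 bits.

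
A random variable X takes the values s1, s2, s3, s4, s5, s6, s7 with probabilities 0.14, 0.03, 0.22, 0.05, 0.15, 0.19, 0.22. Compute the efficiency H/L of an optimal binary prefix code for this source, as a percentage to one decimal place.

98.2%

Entropy H = −Σ p log₂ p ≈ 2.5919 bits.
Huffman merges: 3/100+1/20→2/25; 2/25+7/50→11/50; 3/20+19/100→17/50; 11/50+11/50→11/25; 11/50+17/50→14/25; 11/25+14/25→1. L = 66/25 ≈ 2.6400.
Efficiency = H/L = 2.5919/2.6400 = 98.2%.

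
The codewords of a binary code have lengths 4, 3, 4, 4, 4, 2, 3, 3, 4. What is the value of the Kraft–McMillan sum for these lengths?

With common denominator 2^4 = 16: Σ 2^(−ℓᵢ) = 1/16 + 2/16 + 1/16 + 1/16 + 1/16 + 4/16 + 2/16 + 2/16 + 1/16 = 15/16 = 0.9375.

0.9375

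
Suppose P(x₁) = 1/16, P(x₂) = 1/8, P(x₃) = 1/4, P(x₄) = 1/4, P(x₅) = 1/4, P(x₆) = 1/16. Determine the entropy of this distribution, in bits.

Each probability is a power of 1/2, so log₂(1/p) is an integer.
H = Σ p·log₂(1/p) = 1/16·4 + 1/8·3 + 1/4·2 + 1/4·2 + 1/4·2 + 1/16·4 = 2.375 bits.

2.375 bits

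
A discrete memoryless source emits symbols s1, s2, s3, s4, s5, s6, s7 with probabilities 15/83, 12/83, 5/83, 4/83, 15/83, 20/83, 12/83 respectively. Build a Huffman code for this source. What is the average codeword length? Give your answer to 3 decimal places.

2.687 bits/symbol

Repeatedly combine the two least-probable nodes; the expected code length is the sum of the merged weights.
merge 4/83 + 5/83 → 9/83
merge 9/83 + 12/83 → 21/83
merge 12/83 + 15/83 → 27/83
merge 15/83 + 20/83 → 35/83
merge 21/83 + 27/83 → 48/83
merge 35/83 + 48/83 → 1
L = 9/83 + 21/83 + 27/83 + 35/83 + 48/83 + 1 = 223/83 ≈ 2.687 bits/symbol.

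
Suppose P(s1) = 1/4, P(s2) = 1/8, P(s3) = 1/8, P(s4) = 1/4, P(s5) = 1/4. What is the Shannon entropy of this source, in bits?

2.25 bits

Each probability is a power of 1/2, so log₂(1/p) is an integer.
H = Σ p·log₂(1/p) = 1/4·2 + 1/8·3 + 1/8·3 + 1/4·2 + 1/4·2 = 2.25 bits.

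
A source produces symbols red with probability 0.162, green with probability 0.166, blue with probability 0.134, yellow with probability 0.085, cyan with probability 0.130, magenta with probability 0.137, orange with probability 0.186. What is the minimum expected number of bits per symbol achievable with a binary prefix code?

Repeatedly combine the two least-probable nodes; the expected code length is the sum of the merged weights.
merge 17/200 + 13/100 → 43/200
merge 67/500 + 137/1000 → 271/1000
merge 81/500 + 83/500 → 41/125
merge 93/500 + 43/200 → 401/1000
merge 271/1000 + 41/125 → 599/1000
merge 401/1000 + 599/1000 → 1
L = 43/200 + 271/1000 + 41/125 + 401/1000 + 599/1000 + 1 = 1407/500 = 2.814 bits/symbol.

2.814 bits/symbol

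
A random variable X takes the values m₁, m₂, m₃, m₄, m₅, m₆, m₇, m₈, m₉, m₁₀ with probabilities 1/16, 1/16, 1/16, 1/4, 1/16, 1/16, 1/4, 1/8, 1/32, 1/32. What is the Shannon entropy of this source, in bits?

2.9375 bits

Each probability is a power of 1/2, so log₂(1/p) is an integer.
H = Σ p·log₂(1/p) = 1/16·4 + 1/16·4 + 1/16·4 + 1/4·2 + 1/16·4 + 1/16·4 + 1/4·2 + 1/8·3 + 1/32·5 + 1/32·5 = 2.9375 bits.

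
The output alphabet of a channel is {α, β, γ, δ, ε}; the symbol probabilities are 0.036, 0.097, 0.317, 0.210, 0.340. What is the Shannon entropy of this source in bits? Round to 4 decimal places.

H = −Σ pᵢ log₂ pᵢ.
−0.036·log₂(0.036) = 0.1727
−0.097·log₂(0.097) = 0.3265
−0.317·log₂(0.317) = 0.5254
−0.210·log₂(0.210) = 0.4728
−0.340·log₂(0.340) = 0.5292
Sum ≈ 2.0265 → 2.0265 bits.

2.0265 bits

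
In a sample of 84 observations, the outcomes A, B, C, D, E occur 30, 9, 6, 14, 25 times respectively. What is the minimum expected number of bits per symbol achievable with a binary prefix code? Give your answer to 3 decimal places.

2.167 bits/symbol

Probabilities are the counts divided by 84.
Repeatedly combine the two least-probable nodes; the expected code length is the sum of the merged weights.
merge 1/14 + 3/28 → 5/28
merge 1/6 + 5/28 → 29/84
merge 25/84 + 29/84 → 9/14
merge 5/14 + 9/14 → 1
L = 5/28 + 29/84 + 9/14 + 1 = 13/6 ≈ 2.167 bits/symbol.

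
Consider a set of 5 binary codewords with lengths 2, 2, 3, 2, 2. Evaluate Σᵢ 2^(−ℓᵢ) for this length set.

1.125

With common denominator 2^3 = 8: Σ 2^(−ℓᵢ) = 2/8 + 2/8 + 1/8 + 2/8 + 2/8 = 9/8 = 1.125.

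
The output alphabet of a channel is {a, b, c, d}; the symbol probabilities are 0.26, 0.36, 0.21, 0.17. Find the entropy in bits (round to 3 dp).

1.943 bits

H = −Σ pᵢ log₂ pᵢ.
−0.26·log₂(0.26) = 0.5053
−0.36·log₂(0.36) = 0.5306
−0.21·log₂(0.21) = 0.4728
−0.17·log₂(0.17) = 0.4346
Sum ≈ 1.9433 → 1.943 bits.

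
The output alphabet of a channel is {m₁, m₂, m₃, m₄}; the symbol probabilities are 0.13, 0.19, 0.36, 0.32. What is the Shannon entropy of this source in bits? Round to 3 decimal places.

H = −Σ pᵢ log₂ pᵢ.
−0.13·log₂(0.13) = 0.3826
−0.19·log₂(0.19) = 0.4552
−0.36·log₂(0.36) = 0.5306
−0.32·log₂(0.32) = 0.5260
Sum ≈ 1.8945 → 1.895 bits.

1.895 bits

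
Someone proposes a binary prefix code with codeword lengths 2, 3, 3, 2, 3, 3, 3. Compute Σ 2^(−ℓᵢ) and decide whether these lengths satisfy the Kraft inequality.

With common denominator 2^3 = 8: Σ 2^(−ℓᵢ) = 2/8 + 1/8 + 1/8 + 2/8 + 1/8 + 1/8 + 1/8 = 9/8 = 1.125.
Kraft's inequality requires Σ ≤ 1; here Σ = 1.125 > 1, so no such prefix code exists.

1.125; no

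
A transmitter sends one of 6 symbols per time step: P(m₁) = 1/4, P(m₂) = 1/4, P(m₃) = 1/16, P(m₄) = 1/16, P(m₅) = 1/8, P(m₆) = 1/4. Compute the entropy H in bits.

Each probability is a power of 1/2, so log₂(1/p) is an integer.
H = Σ p·log₂(1/p) = 1/4·2 + 1/4·2 + 1/16·4 + 1/16·4 + 1/8·3 + 1/4·2 = 2.375 bits.

2.375 bits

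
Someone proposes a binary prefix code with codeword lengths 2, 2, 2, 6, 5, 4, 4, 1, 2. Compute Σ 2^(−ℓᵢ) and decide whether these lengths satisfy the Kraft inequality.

With common denominator 2^6 = 64: Σ 2^(−ℓᵢ) = 16/64 + 16/64 + 16/64 + 1/64 + 2/64 + 4/64 + 4/64 + 32/64 + 16/64 = 107/64 = 1.671875.
Kraft's inequality requires Σ ≤ 1; here Σ = 1.671875 > 1, so no such prefix code exists.

1.671875; no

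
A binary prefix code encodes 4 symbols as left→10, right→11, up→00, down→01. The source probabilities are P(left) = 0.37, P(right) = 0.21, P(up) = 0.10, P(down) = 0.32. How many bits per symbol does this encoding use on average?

2 bits/symbol

L̄ = Σ pᵢ·ℓᵢ = 0.37·2 + 0.21·2 + 0.10·2 + 0.32·2 = 2 bits/symbol.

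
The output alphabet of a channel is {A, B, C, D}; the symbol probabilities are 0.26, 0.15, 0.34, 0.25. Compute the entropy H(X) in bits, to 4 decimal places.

H = −Σ pᵢ log₂ pᵢ.
−0.26·log₂(0.26) = 0.5053
−0.15·log₂(0.15) = 0.4105
−0.34·log₂(0.34) = 0.5292
−0.25·log₂(0.25) = 0.5000
Sum ≈ 1.9450 → 1.9450 bits.

1.9450 bits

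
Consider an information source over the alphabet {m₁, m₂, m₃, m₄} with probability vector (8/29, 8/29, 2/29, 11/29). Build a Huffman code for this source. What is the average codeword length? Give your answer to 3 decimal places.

1.966 bits/symbol

Repeatedly combine the two least-probable nodes; the expected code length is the sum of the merged weights.
merge 2/29 + 8/29 → 10/29
merge 8/29 + 10/29 → 18/29
merge 11/29 + 18/29 → 1
L = 10/29 + 18/29 + 1 = 57/29 ≈ 1.966 bits/symbol.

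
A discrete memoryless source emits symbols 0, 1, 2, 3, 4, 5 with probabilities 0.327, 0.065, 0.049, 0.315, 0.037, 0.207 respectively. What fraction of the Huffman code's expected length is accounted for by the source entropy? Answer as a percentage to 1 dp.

Entropy H = −Σ p log₂ p ≈ 2.1682 bits.
Huffman merges: 37/1000+49/1000→43/500; 13/200+43/500→151/1000; 151/1000+207/1000→179/500; 63/200+327/1000→321/500; 179/500+321/500→1. L = 2237/1000 ≈ 2.2370.
Efficiency = H/L = 2.1682/2.2370 = 96.9%.

96.9%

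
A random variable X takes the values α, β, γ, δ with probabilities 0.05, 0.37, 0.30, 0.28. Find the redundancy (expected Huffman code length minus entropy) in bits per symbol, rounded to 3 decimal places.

Entropy H = −Σ p log₂ p ≈ 1.7821 bits.
Huffman merges: 1/20+7/25→33/100; 3/10+33/100→63/100; 37/100+63/100→1. L = 49/25 ≈ 1.9600.
L − H = 1.9600 − 1.7821 = 0.178 bits.

0.178 bits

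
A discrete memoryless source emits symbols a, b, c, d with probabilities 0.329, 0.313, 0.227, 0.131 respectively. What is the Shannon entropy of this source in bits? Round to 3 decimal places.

H = −Σ pᵢ log₂ pᵢ.
−0.329·log₂(0.329) = 0.5277
−0.313·log₂(0.313) = 0.5245
−0.227·log₂(0.227) = 0.4856
−0.131·log₂(0.131) = 0.3841
Sum ≈ 1.9219 → 1.922 bits.

1.922 bits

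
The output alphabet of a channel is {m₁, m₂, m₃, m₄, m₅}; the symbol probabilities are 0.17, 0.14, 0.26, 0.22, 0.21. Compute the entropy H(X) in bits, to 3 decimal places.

2.290 bits

H = −Σ pᵢ log₂ pᵢ.
−0.17·log₂(0.17) = 0.4346
−0.14·log₂(0.14) = 0.3971
−0.26·log₂(0.26) = 0.5053
−0.22·log₂(0.22) = 0.4806
−0.21·log₂(0.21) = 0.4728
Sum ≈ 2.2904 → 2.290 bits.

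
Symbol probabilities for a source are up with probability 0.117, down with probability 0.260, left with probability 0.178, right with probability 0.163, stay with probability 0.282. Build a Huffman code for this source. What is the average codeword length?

2.28 bits/symbol

Repeatedly combine the two least-probable nodes; the expected code length is the sum of the merged weights.
merge 117/1000 + 163/1000 → 7/25
merge 89/500 + 13/50 → 219/500
merge 7/25 + 141/500 → 281/500
merge 219/500 + 281/500 → 1
L = 7/25 + 219/500 + 281/500 + 1 = 57/25 = 2.28 bits/symbol.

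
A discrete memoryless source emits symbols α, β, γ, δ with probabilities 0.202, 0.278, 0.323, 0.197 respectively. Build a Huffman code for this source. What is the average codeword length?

Repeatedly combine the two least-probable nodes; the expected code length is the sum of the merged weights.
merge 197/1000 + 101/500 → 399/1000
merge 139/500 + 323/1000 → 601/1000
merge 399/1000 + 601/1000 → 1
L = 399/1000 + 601/1000 + 1 = 2 bits/symbol.

2 bits/symbol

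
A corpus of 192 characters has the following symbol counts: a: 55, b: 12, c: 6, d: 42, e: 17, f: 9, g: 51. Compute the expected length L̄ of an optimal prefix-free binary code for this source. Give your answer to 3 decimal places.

2.448 bits/symbol

Probabilities are the counts divided by 192.
Repeatedly combine the two least-probable nodes; the expected code length is the sum of the merged weights.
merge 1/32 + 3/64 → 5/64
merge 1/16 + 5/64 → 9/64
merge 17/192 + 9/64 → 11/48
merge 7/32 + 11/48 → 43/96
merge 17/64 + 55/192 → 53/96
merge 43/96 + 53/96 → 1
L = 5/64 + 9/64 + 11/48 + 43/96 + 53/96 + 1 = 235/96 ≈ 2.448 bits/symbol.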